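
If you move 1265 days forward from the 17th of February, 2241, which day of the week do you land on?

First find the weekday of Feb 17, 2241. Doomsday rule: the anchor day for the 2200s is Friday. For year 41: 41÷12 = 3 r 5, and 5÷4 = 1, so 3+5+1 = 9.
Friday + 9 ≡ Sunday — that's 2241's doomsday.
In February the doomsday date is Feb 28 (2241 is not a leap year).
Feb 17 is 11 days before Feb 28; 11 mod 7 = 4, so Sunday − 4 = Wednesday.
1265 mod 7 = 5, so 1265 days after a Wednesday is Wednesday + 5 = Monday.

Monday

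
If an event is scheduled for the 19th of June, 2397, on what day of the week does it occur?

Thursday

Doomsday rule: the anchor day for the 2300s is Wednesday. For year 97: 97÷12 = 8 r 1, and 1÷4 = 0, so 8+1+0 = 9.
Wednesday + 9 ≡ Friday — that's 2397's doomsday.
In June the doomsday date is Jun 6.
Jun 19 is 13 days after Jun 6; 13 mod 7 = 6, so Friday + 6 = Thursday.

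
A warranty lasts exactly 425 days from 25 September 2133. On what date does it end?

November 24, 2134

+365 (one year) → Sep 25, 2134 (60 left).
Sep has 30 days: +6 → Oct 1, 2134 (54 left).
Oct has 31 days: +31 → Nov 1, 2134 (23 left).
+23 → Nov 24, 2134.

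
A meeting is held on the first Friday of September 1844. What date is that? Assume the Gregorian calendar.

September 1, 1844 is a Sunday.
The first Friday is therefore September 6 (5 days later).

September 6, 1844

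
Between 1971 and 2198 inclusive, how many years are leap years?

56

Multiples of 4 in [1971,2198]: 57.
Of those, multiples of 100: 2 (not leap unless ÷400).
Multiples of 400: 1.
Leap years = 57 − 2 + 1 = 56.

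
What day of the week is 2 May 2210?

Doomsday rule: the anchor day for the 2200s is Friday. For year 10: 10÷12 = 0 r 10, and 10÷4 = 2, so 0+10+2 = 12.
Friday + 12 ≡ Wednesday — that's 2210's doomsday.
In May the doomsday date is May 9.
May 2 is 7 days before May 9; 7 mod 7 = 0, so Wednesday − 0 = Wednesday.

Wednesday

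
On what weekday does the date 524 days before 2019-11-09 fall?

Sunday

First find the weekday of Nov 9, 2019. Doomsday rule: the anchor day for the 2000s is Tuesday. For year 19: 19÷12 = 1 r 7, and 7÷4 = 1, so 1+7+1 = 9.
Tuesday + 9 ≡ Thursday — that's 2019's doomsday.
In November the doomsday date is Nov 7.
Nov 9 is 2 days after Nov 7; 2 mod 7 = 2, so Thursday + 2 = Saturday.
524 mod 7 = 6, so 524 days before a Saturday is Saturday − 6 = Sunday.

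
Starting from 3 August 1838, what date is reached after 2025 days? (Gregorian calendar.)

+365 (one year) → Aug 3, 1839 (1660 left).
+366 (one year; includes Feb 29, 1840) → Aug 3, 1840 (1294 left).
+365 (one year) → Aug 3, 1841 (929 left).
+365 (one year) → Aug 3, 1842 (564 left).
+365 (one year) → Aug 3, 1843 (199 left).
Aug has 31 days: +29 → Sep 1, 1843 (170 left).
Sep has 30 days: +30 → Oct 1, 1843 (140 left).
Oct has 31 days: +31 → Nov 1, 1843 (109 left).
Nov has 30 days: +30 → Dec 1, 1843 (79 left).
Dec has 31 days: +31 → Jan 1, 1844 (48 left).
Jan has 31 days: +31 → Feb 1, 1844 (17 left).
+17 → Feb 18, 1844.

February 18, 1844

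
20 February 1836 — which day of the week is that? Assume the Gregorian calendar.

Doomsday rule: the anchor day for the 1800s is Friday. For year 36: 36÷12 = 3 r 0, and 0÷4 = 0, so 3+0+0 = 3.
Friday + 3 ≡ Monday — that's 1836's doomsday.
In February the doomsday date is Feb 29 (1836 is a leap year (divisible by 4)).
Feb 20 is 9 days before Feb 29; 9 mod 7 = 2, so Monday − 2 = Saturday.

Saturday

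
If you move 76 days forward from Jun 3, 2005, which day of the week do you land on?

First find the weekday of Jun 3, 2005. Doomsday rule: the anchor day for the 2000s is Tuesday. For year 05: 5÷12 = 0 r 5, and 5÷4 = 1, so 0+5+1 = 6.
Tuesday + 6 ≡ Monday — that's 2005's doomsday.
In June the doomsday date is Jun 6.
Jun 3 is 3 days before Jun 6; 3 mod 7 = 3, so Monday − 3 = Friday.
76 mod 7 = 6, so 76 days after a Friday is Friday + 6 = Thursday.

Thursday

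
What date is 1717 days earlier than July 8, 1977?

October 25, 1972

−365 (one year) → Jul 8, 1976 (1352 left).
−366 (one year; includes Feb 29, 1976) → Jul 8, 1975 (986 left).
−365 (one year) → Jul 8, 1974 (621 left).
−365 (one year) → Jul 8, 1973 (256 left).
−8 → Jun 30, 1973 (end of Jun, 30 days; 248 left).
−30 → May 31, 1973 (end of May, 31 days; 218 left).
−31 → Apr 30, 1973 (end of Apr, 30 days; 187 left).
−30 → Mar 31, 1973 (end of Mar, 31 days; 157 left).
−31 → Feb 28, 1973 (end of Feb, 28 days; 126 left).
−28 → Jan 31, 1973 (end of Jan, 31 days; 98 left).
−31 → Dec 31, 1972 (end of Dec, 31 days; 67 left).
−31 → Nov 30, 1972 (end of Nov, 30 days; 36 left).
−30 → Oct 31, 1972 (end of Oct, 31 days; 6 left).
−6 → Oct 25, 1972.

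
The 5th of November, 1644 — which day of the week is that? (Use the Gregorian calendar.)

Doomsday rule: the anchor day for the 1600s is Tuesday. For year 44: 44÷12 = 3 r 8, and 8÷4 = 2, so 3+8+2 = 13.
Tuesday + 13 ≡ Monday — that's 1644's doomsday.
In November the doomsday date is Nov 7.
Nov 5 is 2 days before Nov 7; 2 mod 7 = 2, so Monday − 2 = Saturday.

Saturday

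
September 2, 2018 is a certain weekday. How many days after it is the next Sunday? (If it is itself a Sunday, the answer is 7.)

Sep 2, 2018 is a Sunday.
From Sunday to the next Sunday is 7 days.

7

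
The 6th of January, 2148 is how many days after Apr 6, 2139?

Apr 6, 2139 → Apr 6, 2140: 366 days (Feb 29, 2140 is in that span).
Apr 6, 2140 → Apr 6, 2141: 365 days.
Apr 6, 2141 → Apr 6, 2142: 365 days.
Apr 6, 2142 → Apr 6, 2143: 365 days.
Apr 6, 2143 → Apr 6, 2144: 366 days (Feb 29, 2144 is in that span).
Apr 6, 2144 → Apr 6, 2145: 365 days.
Apr 6, 2145 → Apr 6, 2146: 365 days.
Apr 6, 2146 → Apr 6, 2147: 365 days.
Apr 6, 2147 → May 6, 2147: 30 days (April has 30).
May 6, 2147 → Jun 6, 2147: 31 days (May has 31).
Jun 6, 2147 → Jul 6, 2147: 30 days (June has 30).
Jul 6, 2147 → Aug 6, 2147: 31 days (July has 31).
Aug 6, 2147 → Sep 6, 2147: 31 days (August has 31).
Sep 6, 2147 → Oct 6, 2147: 30 days (September has 30).
Oct 6, 2147 → Nov 6, 2147: 31 days (October has 31).
Nov 6, 2147 → Dec 6, 2147: 30 days (November has 30).
Dec 6, 2147 → Jan 6, 2148: 31 days.
Total: 3197 days.

3197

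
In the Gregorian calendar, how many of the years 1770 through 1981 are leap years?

Multiples of 4 in [1770,1981]: 53.
Of those, multiples of 100: 2 (not leap unless ÷400).
Multiples of 400: 0.
Leap years = 53 − 2 + 0 = 51.

51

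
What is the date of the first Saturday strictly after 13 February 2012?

February 18, 2012

Feb 13, 2012 is a Monday.
From Monday to the next Saturday is 5 days.
Feb 13, 2012 + 5 = Feb 18, 2012.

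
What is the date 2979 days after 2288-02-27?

+366 (one year; includes Feb 29, 2288) → Feb 27, 2289 (2613 left).
+365 (one year) → Feb 27, 2290 (2248 left).
+365 (one year) → Feb 27, 2291 (1883 left).
+365 (one year) → Feb 27, 2292 (1518 left).
+366 (one year; includes Feb 29, 2292) → Feb 27, 2293 (1152 left).
+365 (one year) → Feb 27, 2294 (787 left).
+365 (one year) → Feb 27, 2295 (422 left).
+365 (one year) → Feb 27, 2296 (57 left).
Feb has 29 days: +3 → Mar 1, 2296 (54 left).
Mar has 31 days: +31 → Apr 1, 2296 (23 left).
+23 → Apr 24, 2296.

April 24, 2296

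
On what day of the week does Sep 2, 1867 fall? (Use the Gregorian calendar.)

Monday

Doomsday rule: the anchor day for the 1800s is Friday. For year 67: 67÷12 = 5 r 7, and 7÷4 = 1, so 5+7+1 = 13.
Friday + 13 ≡ Thursday — that's 1867's doomsday.
In September the doomsday date is Sep 5.
Sep 2 is 3 days before Sep 5; 3 mod 7 = 3, so Thursday − 3 = Monday.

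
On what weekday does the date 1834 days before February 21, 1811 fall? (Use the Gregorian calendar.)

First find the weekday of Feb 21, 1811. Doomsday rule: the anchor day for the 1800s is Friday. For year 11: 11÷12 = 0 r 11, and 11÷4 = 2, so 0+11+2 = 13.
Friday + 13 ≡ Thursday — that's 1811's doomsday.
In February the doomsday date is Feb 28 (1811 is not a leap year).
Feb 21 is 7 days before Feb 28; 7 mod 7 = 0, so Thursday − 0 = Thursday.
1834 mod 7 = 0, so 1834 days before a Thursday is Thursday − 0 = Thursday.

Thursday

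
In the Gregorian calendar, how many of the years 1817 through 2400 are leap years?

Multiples of 4 in [1817,2400]: 146.
Of those, multiples of 100: 6 (not leap unless ÷400).
Multiples of 400: 2.
Leap years = 146 − 6 + 2 = 142.

142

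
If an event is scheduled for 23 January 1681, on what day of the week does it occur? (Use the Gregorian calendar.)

Doomsday rule: the anchor day for the 1600s is Tuesday. For year 81: 81÷12 = 6 r 9, and 9÷4 = 2, so 6+9+2 = 17.
Tuesday + 17 ≡ Friday — that's 1681's doomsday.
In January the doomsday date is Jan 3 (1681 is not a leap year).
Jan 23 is 20 days after Jan 3; 20 mod 7 = 6, so Friday + 6 = Thursday.

Thursday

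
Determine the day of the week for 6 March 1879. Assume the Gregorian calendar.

Doomsday rule: the anchor day for the 1800s is Friday. For year 79: 79÷12 = 6 r 7, and 7÷4 = 1, so 6+7+1 = 14.
Friday + 14 ≡ Friday — that's 1879's doomsday.
In March the doomsday date is Mar 14.
Mar 6 is 8 days before Mar 14; 8 mod 7 = 1, so Friday − 1 = Thursday.

Thursday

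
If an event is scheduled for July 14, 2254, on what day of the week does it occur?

Friday

Doomsday rule: the anchor day for the 2200s is Friday. For year 54: 54÷12 = 4 r 6, and 6÷4 = 1, so 4+6+1 = 11.
Friday + 11 ≡ Tuesday — that's 2254's doomsday.
In July the doomsday date is Jul 11.
Jul 14 is 3 days after Jul 11; 3 mod 7 = 3, so Tuesday + 3 = Friday.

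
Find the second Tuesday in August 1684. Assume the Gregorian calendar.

August 8, 1684

August 1, 1684 is a Tuesday.
The first Tuesday is therefore August 1 (same day).
The second Tuesday is 1 + 1×7 = August 8.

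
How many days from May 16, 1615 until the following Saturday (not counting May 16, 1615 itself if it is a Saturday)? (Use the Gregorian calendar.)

May 16, 1615 is a Saturday.
From Saturday to the next Saturday is 7 days.

7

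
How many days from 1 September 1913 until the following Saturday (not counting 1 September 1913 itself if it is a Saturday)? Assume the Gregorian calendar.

Sep 1, 1913 is a Monday.
From Monday to the next Saturday is 5 days.

5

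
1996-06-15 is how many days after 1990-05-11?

May 11, 1990 → May 11, 1991: 365 days.
May 11, 1991 → May 11, 1992: 366 days (Feb 29, 1992 is in that span).
May 11, 1992 → May 11, 1993: 365 days.
May 11, 1993 → May 11, 1994: 365 days.
May 11, 1994 → May 11, 1995: 365 days.
May 11, 1995 → May 11, 1996: 366 days (Feb 29, 1996 is in that span).
May 11, 1996 → Jun 11, 1996: 31 days (May has 31).
Jun 11, 1996 → Jun 15, 1996: 4 days.
Total: 2227 days.

2227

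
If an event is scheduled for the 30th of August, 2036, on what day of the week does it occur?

Saturday

Doomsday rule: the anchor day for the 2000s is Tuesday. For year 36: 36÷12 = 3 r 0, and 0÷4 = 0, so 3+0+0 = 3.
Tuesday + 3 ≡ Friday — that's 2036's doomsday.
In August the doomsday date is Aug 8.
Aug 30 is 22 days after Aug 8; 22 mod 7 = 1, so Friday + 1 = Saturday.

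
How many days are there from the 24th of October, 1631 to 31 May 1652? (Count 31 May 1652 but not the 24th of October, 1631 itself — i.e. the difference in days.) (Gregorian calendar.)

Oct 24, 1631 → Oct 24, 1632: 366 days (Feb 29, 1632 is in that span).
Oct 24, 1632 → Oct 24, 1633: 365 days.
Oct 24, 1633 → Oct 24, 1634: 365 days.
Oct 24, 1634 → Oct 24, 1635: 365 days.
Oct 24, 1635 → Oct 24, 1636: 366 days (Feb 29, 1636 is in that span).
Oct 24, 1636 → Oct 24, 1637: 365 days.
Oct 24, 1637 → Oct 24, 1638: 365 days.
Oct 24, 1638 → Oct 24, 1639: 365 days.
Oct 24, 1639 → Oct 24, 1640: 366 days (Feb 29, 1640 is in that span).
Oct 24, 1640 → Oct 24, 1641: 365 days.
Oct 24, 1641 → Oct 24, 1642: 365 days.
Oct 24, 1642 → Oct 24, 1643: 365 days.
Oct 24, 1643 → Oct 24, 1644: 366 days (Feb 29, 1644 is in that span).
Oct 24, 1644 → Oct 24, 1645: 365 days.
Oct 24, 1645 → Oct 24, 1646: 365 days.
Oct 24, 1646 → Oct 24, 1647: 365 days.
Oct 24, 1647 → Oct 24, 1648: 366 days (Feb 29, 1648 is in that span).
Oct 24, 1648 → Oct 24, 1649: 365 days.
Oct 24, 1649 → Oct 24, 1650: 365 days.
Oct 24, 1650 → Oct 24, 1651: 365 days.
Oct 24, 1651 → Nov 24, 1651: 31 days (October has 31).
Nov 24, 1651 → Dec 24, 1651: 30 days (November has 30).
Dec 24, 1651 → Jan 24, 1652: 31 days (December has 31).
Jan 24, 1652 → Feb 24, 1652: 31 days (January has 31).
Feb 24, 1652 → Mar 24, 1652: 29 days (February has 29).
Mar 24, 1652 → Apr 24, 1652: 31 days (March has 31).
Apr 24, 1652 → May 24, 1652: 30 days (April has 30).
May 24, 1652 → May 31, 1652: 7 days.
Total: 7525 days.

7525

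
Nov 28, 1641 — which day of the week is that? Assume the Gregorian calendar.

Doomsday rule: the anchor day for the 1600s is Tuesday. For year 41: 41÷12 = 3 r 5, and 5÷4 = 1, so 3+5+1 = 9.
Tuesday + 9 ≡ Thursday — that's 1641's doomsday.
In November the doomsday date is Nov 7.
Nov 28 is 21 days after Nov 7; 21 mod 7 = 0, so Thursday + 0 = Thursday.

Thursday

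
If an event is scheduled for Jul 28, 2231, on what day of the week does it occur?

Doomsday rule: the anchor day for the 2200s is Friday. For year 31: 31÷12 = 2 r 7, and 7÷4 = 1, so 2+7+1 = 10.
Friday + 10 ≡ Monday — that's 2231's doomsday.
In July the doomsday date is Jul 11.
Jul 28 is 17 days after Jul 11; 17 mod 7 = 3, so Monday + 3 = Thursday.

Thursday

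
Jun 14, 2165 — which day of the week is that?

Friday

January 1, 2165 is a Tuesday.
Jan 1, 2165 → Feb 1, 2165: 31 days (January has 31).
Feb 1, 2165 → Mar 1, 2165: 28 days (February has 28).
Mar 1, 2165 → Apr 1, 2165: 31 days (March has 31).
Apr 1, 2165 → May 1, 2165: 30 days (April has 30).
May 1, 2165 → Jun 1, 2165: 31 days (May has 31).
Jun 1, 2165 → Jun 14, 2165: 13 days.
Total: 164 days.
164 mod 7 = 3, so Tuesday + 3 = Friday.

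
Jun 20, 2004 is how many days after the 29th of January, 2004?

Jan 29, 2004 → Feb 29, 2004: 31 days (January has 31).
Feb 29, 2004 → Mar 29, 2004: 29 days (February has 29).
Mar 29, 2004 → Apr 29, 2004: 31 days (March has 31).
Apr 29, 2004 → May 29, 2004: 30 days (April has 30).
May 29, 2004 → Jun 20, 2004: 22 days.
Total: 143 days.

143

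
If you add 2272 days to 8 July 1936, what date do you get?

September 27, 1942

+365 (one year) → Jul 8, 1937 (1907 left).
+365 (one year) → Jul 8, 1938 (1542 left).
+365 (one year) → Jul 8, 1939 (1177 left).
+366 (one year; includes Feb 29, 1940) → Jul 8, 1940 (811 left).
+365 (one year) → Jul 8, 1941 (446 left).
+365 (one year) → Jul 8, 1942 (81 left).
Jul has 31 days: +24 → Aug 1, 1942 (57 left).
Aug has 31 days: +31 → Sep 1, 1942 (26 left).
+26 → Sep 27, 1942.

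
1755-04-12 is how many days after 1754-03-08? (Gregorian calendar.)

400

Mar 8, 1754 → Apr 8, 1754: 31 days (March has 31).
Apr 8, 1754 → May 8, 1754: 30 days (April has 30).
May 8, 1754 → Jun 8, 1754: 31 days (May has 31).
Jun 8, 1754 → Jul 8, 1754: 30 days (June has 30).
Jul 8, 1754 → Aug 8, 1754: 31 days (July has 31).
Aug 8, 1754 → Sep 8, 1754: 31 days (August has 31).
Sep 8, 1754 → Oct 8, 1754: 30 days (September has 30).
Oct 8, 1754 → Nov 8, 1754: 31 days (October has 31).
Nov 8, 1754 → Dec 8, 1754: 30 days (November has 30).
Dec 8, 1754 → Jan 8, 1755: 31 days (December has 31).
Jan 8, 1755 → Feb 8, 1755: 31 days (January has 31).
Feb 8, 1755 → Mar 8, 1755: 28 days (February has 28).
Mar 8, 1755 → Apr 8, 1755: 31 days (March has 31).
Apr 8, 1755 → Apr 12, 1755: 4 days.
Total: 400 days.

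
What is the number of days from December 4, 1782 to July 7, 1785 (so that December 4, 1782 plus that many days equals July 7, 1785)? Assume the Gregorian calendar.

Dec 4, 1782 → Dec 4, 1783: 365 days.
Dec 4, 1783 → Dec 4, 1784: 366 days (Feb 29, 1784 is in that span).
Dec 4, 1784 → Jan 4, 1785: 31 days (December has 31).
Jan 4, 1785 → Feb 4, 1785: 31 days (January has 31).
Feb 4, 1785 → Mar 4, 1785: 28 days (February has 28).
Mar 4, 1785 → Apr 4, 1785: 31 days (March has 31).
Apr 4, 1785 → May 4, 1785: 30 days (April has 30).
May 4, 1785 → Jun 4, 1785: 31 days (May has 31).
Jun 4, 1785 → Jul 4, 1785: 30 days (June has 30).
Jul 4, 1785 → Jul 7, 1785: 3 days.
Total: 946 days.

946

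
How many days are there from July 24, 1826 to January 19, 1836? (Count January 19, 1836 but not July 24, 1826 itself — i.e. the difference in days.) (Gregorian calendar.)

Jul 24, 1826 → Jul 24, 1827: 365 days.
Jul 24, 1827 → Jul 24, 1828: 366 days (Feb 29, 1828 is in that span).
Jul 24, 1828 → Jul 24, 1829: 365 days.
Jul 24, 1829 → Jul 24, 1830: 365 days.
Jul 24, 1830 → Jul 24, 1831: 365 days.
Jul 24, 1831 → Jul 24, 1832: 366 days (Feb 29, 1832 is in that span).
Jul 24, 1832 → Jul 24, 1833: 365 days.
Jul 24, 1833 → Jul 24, 1834: 365 days.
Jul 24, 1834 → Jul 24, 1835: 365 days.
Jul 24, 1835 → Aug 24, 1835: 31 days (July has 31).
Aug 24, 1835 → Sep 24, 1835: 31 days (August has 31).
Sep 24, 1835 → Oct 24, 1835: 30 days (September has 30).
Oct 24, 1835 → Nov 24, 1835: 31 days (October has 31).
Nov 24, 1835 → Dec 24, 1835: 30 days (November has 30).
Dec 24, 1835 → Jan 19, 1836: 26 days.
Total: 3466 days.

3466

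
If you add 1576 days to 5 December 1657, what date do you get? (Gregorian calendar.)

+365 (one year) → Dec 5, 1658 (1211 left).
+365 (one year) → Dec 5, 1659 (846 left).
+366 (one year; includes Feb 29, 1660) → Dec 5, 1660 (480 left).
+365 (one year) → Dec 5, 1661 (115 left).
Dec has 31 days: +27 → Jan 1, 1662 (88 left).
Jan has 31 days: +31 → Feb 1, 1662 (57 left).
Feb has 28 days: +28 → Mar 1, 1662 (29 left).
+29 → Mar 30, 1662.

March 30, 1662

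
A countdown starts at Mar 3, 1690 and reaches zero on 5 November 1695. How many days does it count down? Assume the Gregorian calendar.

2073

Mar 3, 1690 → Mar 3, 1691: 365 days.
Mar 3, 1691 → Mar 3, 1692: 366 days (Feb 29, 1692 is in that span).
Mar 3, 1692 → Mar 3, 1693: 365 days.
Mar 3, 1693 → Mar 3, 1694: 365 days.
Mar 3, 1694 → Mar 3, 1695: 365 days.
Mar 3, 1695 → Apr 3, 1695: 31 days (March has 31).
Apr 3, 1695 → May 3, 1695: 30 days (April has 30).
May 3, 1695 → Jun 3, 1695: 31 days (May has 31).
Jun 3, 1695 → Jul 3, 1695: 30 days (June has 30).
Jul 3, 1695 → Aug 3, 1695: 31 days (July has 31).
Aug 3, 1695 → Sep 3, 1695: 31 days (August has 31).
Sep 3, 1695 → Oct 3, 1695: 30 days (September has 30).
Oct 3, 1695 → Nov 3, 1695: 31 days (October has 31).
Nov 3, 1695 → Nov 5, 1695: 2 days.
Total: 2073 days.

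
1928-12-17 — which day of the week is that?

Doomsday rule: the anchor day for the 1900s is Wednesday. For year 28: 28÷12 = 2 r 4, and 4÷4 = 1, so 2+4+1 = 7.
Wednesday + 7 ≡ Wednesday — that's 1928's doomsday.
In December the doomsday date is Dec 12.
Dec 17 is 5 days after Dec 12; 5 mod 7 = 5, so Wednesday + 5 = Monday.

Monday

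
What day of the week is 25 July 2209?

Tuesday

Doomsday rule: the anchor day for the 2200s is Friday. For year 09: 9÷12 = 0 r 9, and 9÷4 = 2, so 0+9+2 = 11.
Friday + 11 ≡ Tuesday — that's 2209's doomsday.
In July the doomsday date is Jul 11.
Jul 25 is 14 days after Jul 11; 14 mod 7 = 0, so Tuesday + 0 = Tuesday.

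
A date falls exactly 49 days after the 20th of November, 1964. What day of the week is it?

Friday

First find the weekday of Nov 20, 1964. Doomsday rule: the anchor day for the 1900s is Wednesday. For year 64: 64÷12 = 5 r 4, and 4÷4 = 1, so 5+4+1 = 10.
Wednesday + 10 ≡ Saturday — that's 1964's doomsday.
In November the doomsday date is Nov 7.
Nov 20 is 13 days after Nov 7; 13 mod 7 = 6, so Saturday + 6 = Friday.
49 mod 7 = 0, so 49 days after a Friday is Friday + 0 = Friday.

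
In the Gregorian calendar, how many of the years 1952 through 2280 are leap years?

81

Multiples of 4 in [1952,2280]: 83.
Of those, multiples of 100: 3 (not leap unless ÷400).
Multiples of 400: 1.
Leap years = 83 − 3 + 1 = 81.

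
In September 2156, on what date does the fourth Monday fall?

September 27, 2156

September 1, 2156 is a Wednesday.
The first Monday is therefore September 6 (5 days later).
The fourth Monday is 6 + 3×7 = September 27.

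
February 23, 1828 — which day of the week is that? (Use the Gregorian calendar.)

Saturday

Doomsday rule: the anchor day for the 1800s is Friday. For year 28: 28÷12 = 2 r 4, and 4÷4 = 1, so 2+4+1 = 7.
Friday + 7 ≡ Friday — that's 1828's doomsday.
In February the doomsday date is Feb 29 (1828 is a leap year (divisible by 4)).
Feb 23 is 6 days before Feb 29; 6 mod 7 = 6, so Friday − 6 = Saturday.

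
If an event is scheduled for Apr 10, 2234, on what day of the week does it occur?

Doomsday rule: the anchor day for the 2200s is Friday. For year 34: 34÷12 = 2 r 10, and 10÷4 = 2, so 2+10+2 = 14.
Friday + 14 ≡ Friday — that's 2234's doomsday.
In April the doomsday date is Apr 4.
Apr 10 is 6 days after Apr 4; 6 mod 7 = 6, so Friday + 6 = Thursday.

Thursday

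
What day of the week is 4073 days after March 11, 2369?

Monday

Mar 11, 2369 is a Tuesday.
4073 mod 7 = 6, so 4073 days after a Tuesday is Tuesday + 6 = Monday.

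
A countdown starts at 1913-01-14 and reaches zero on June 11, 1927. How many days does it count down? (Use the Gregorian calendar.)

5261

Jan 14, 1913 → Jan 14, 1914: 365 days.
Jan 14, 1914 → Jan 14, 1915: 365 days.
Jan 14, 1915 → Jan 14, 1916: 365 days.
Jan 14, 1916 → Jan 14, 1917: 366 days (Feb 29, 1916 is in that span).
Jan 14, 1917 → Jan 14, 1918: 365 days.
Jan 14, 1918 → Jan 14, 1919: 365 days.
Jan 14, 1919 → Jan 14, 1920: 365 days.
Jan 14, 1920 → Jan 14, 1921: 366 days (Feb 29, 1920 is in that span).
Jan 14, 1921 → Jan 14, 1922: 365 days.
Jan 14, 1922 → Jan 14, 1923: 365 days.
Jan 14, 1923 → Jan 14, 1924: 365 days.
Jan 14, 1924 → Jan 14, 1925: 366 days (Feb 29, 1924 is in that span).
Jan 14, 1925 → Jan 14, 1926: 365 days.
Jan 14, 1926 → Jan 14, 1927: 365 days.
Jan 14, 1927 → Feb 14, 1927: 31 days (January has 31).
Feb 14, 1927 → Mar 14, 1927: 28 days (February has 28).
Mar 14, 1927 → Apr 14, 1927: 31 days (March has 31).
Apr 14, 1927 → May 14, 1927: 30 days (April has 30).
May 14, 1927 → Jun 11, 1927: 28 days.
Total: 5261 days.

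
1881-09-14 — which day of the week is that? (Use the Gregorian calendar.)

Wednesday

Doomsday rule: the anchor day for the 1800s is Friday. For year 81: 81÷12 = 6 r 9, and 9÷4 = 2, so 6+9+2 = 17.
Friday + 17 ≡ Monday — that's 1881's doomsday.
In September the doomsday date is Sep 5.
Sep 14 is 9 days after Sep 5; 9 mod 7 = 2, so Monday + 2 = Wednesday.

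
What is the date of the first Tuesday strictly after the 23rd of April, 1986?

Apr 23, 1986 is a Wednesday.
From Wednesday to the next Tuesday is 6 days.
Apr 23, 1986 + 6 = Apr 29, 1986.

April 29, 1986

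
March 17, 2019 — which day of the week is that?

January 1, 2019 is a Tuesday.
Jan 1, 2019 → Feb 1, 2019: 31 days (January has 31).
Feb 1, 2019 → Mar 1, 2019: 28 days (February has 28).
Mar 1, 2019 → Mar 17, 2019: 16 days.
Total: 75 days.
75 mod 7 = 5, so Tuesday + 5 = Sunday.

Sunday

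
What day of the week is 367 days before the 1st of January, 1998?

Jan 1, 1998 is a Thursday.
367 mod 7 = 3, so 367 days before a Thursday is Thursday − 3 = Monday.

Monday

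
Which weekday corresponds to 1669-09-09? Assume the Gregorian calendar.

Monday

Doomsday rule: the anchor day for the 1600s is Tuesday. For year 69: 69÷12 = 5 r 9, and 9÷4 = 2, so 5+9+2 = 16.
Tuesday + 16 ≡ Thursday — that's 1669's doomsday.
In September the doomsday date is Sep 5.
Sep 9 is 4 days after Sep 5; 4 mod 7 = 4, so Thursday + 4 = Monday.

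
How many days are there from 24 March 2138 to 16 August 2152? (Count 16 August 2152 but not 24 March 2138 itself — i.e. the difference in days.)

5259

Mar 24, 2138 → Mar 24, 2139: 365 days.
Mar 24, 2139 → Mar 24, 2140: 366 days (Feb 29, 2140 is in that span).
Mar 24, 2140 → Mar 24, 2141: 365 days.
Mar 24, 2141 → Mar 24, 2142: 365 days.
Mar 24, 2142 → Mar 24, 2143: 365 days.
Mar 24, 2143 → Mar 24, 2144: 366 days (Feb 29, 2144 is in that span).
Mar 24, 2144 → Mar 24, 2145: 365 days.
Mar 24, 2145 → Mar 24, 2146: 365 days.
Mar 24, 2146 → Mar 24, 2147: 365 days.
Mar 24, 2147 → Mar 24, 2148: 366 days (Feb 29, 2148 is in that span).
Mar 24, 2148 → Mar 24, 2149: 365 days.
Mar 24, 2149 → Mar 24, 2150: 365 days.
Mar 24, 2150 → Mar 24, 2151: 365 days.
Mar 24, 2151 → Mar 24, 2152: 366 days (Feb 29, 2152 is in that span).
Mar 24, 2152 → Apr 24, 2152: 31 days (March has 31).
Apr 24, 2152 → May 24, 2152: 30 days (April has 30).
May 24, 2152 → Jun 24, 2152: 31 days (May has 31).
Jun 24, 2152 → Jul 24, 2152: 30 days (June has 30).
Jul 24, 2152 → Aug 16, 2152: 23 days.
Total: 5259 days.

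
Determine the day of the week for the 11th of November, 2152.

Doomsday rule: the anchor day for the 2100s is Sunday. For year 52: 52÷12 = 4 r 4, and 4÷4 = 1, so 4+4+1 = 9.
Sunday + 9 ≡ Tuesday — that's 2152's doomsday.
In November the doomsday date is Nov 7.
Nov 11 is 4 days after Nov 7; 4 mod 7 = 4, so Tuesday + 4 = Saturday.

Saturday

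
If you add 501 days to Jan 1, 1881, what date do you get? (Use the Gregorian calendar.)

+365 (one year) → Jan 1, 1882 (136 left).
Jan has 31 days: +31 → Feb 1, 1882 (105 left).
Feb has 28 days: +28 → Mar 1, 1882 (77 left).
Mar has 31 days: +31 → Apr 1, 1882 (46 left).
Apr has 30 days: +30 → May 1, 1882 (16 left).
+16 → May 17, 1882.

May 17, 1882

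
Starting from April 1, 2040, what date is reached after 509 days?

August 23, 2041

+365 (one year) → Apr 1, 2041 (144 left).
Apr has 30 days: +30 → May 1, 2041 (114 left).
May has 31 days: +31 → Jun 1, 2041 (83 left).
Jun has 30 days: +30 → Jul 1, 2041 (53 left).
Jul has 31 days: +31 → Aug 1, 2041 (22 left).
+22 → Aug 23, 2041.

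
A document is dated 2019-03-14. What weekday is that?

Thursday

Doomsday rule: the anchor day for the 2000s is Tuesday. For year 19: 19÷12 = 1 r 7, and 7÷4 = 1, so 1+7+1 = 9.
Tuesday + 9 ≡ Thursday — that's 2019's doomsday.
In March the doomsday date is Mar 14.
Mar 14 is the doomsday itself: Thursday.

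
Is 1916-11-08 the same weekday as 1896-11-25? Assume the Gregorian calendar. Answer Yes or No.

From Nov 25, 1896 to Nov 8, 1916 is 7287 days.
7287 mod 7 = 0, so they are the same weekday.
(Nov 25, 1896 is a Wednesday; Nov 8, 1916 is a Wednesday.)

Yes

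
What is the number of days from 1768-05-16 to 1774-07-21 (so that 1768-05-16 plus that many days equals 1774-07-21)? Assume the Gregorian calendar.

2257

May 16, 1768 → May 16, 1769: 365 days.
May 16, 1769 → May 16, 1770: 365 days.
May 16, 1770 → May 16, 1771: 365 days.
May 16, 1771 → May 16, 1772: 366 days (Feb 29, 1772 is in that span).
May 16, 1772 → May 16, 1773: 365 days.
May 16, 1773 → May 16, 1774: 365 days.
May 16, 1774 → Jun 16, 1774: 31 days (May has 31).
Jun 16, 1774 → Jul 16, 1774: 30 days (June has 30).
Jul 16, 1774 → Jul 21, 1774: 5 days.
Total: 2257 days.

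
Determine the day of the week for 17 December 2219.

Doomsday rule: the anchor day for the 2200s is Friday. For year 19: 19÷12 = 1 r 7, and 7÷4 = 1, so 1+7+1 = 9.
Friday + 9 ≡ Sunday — that's 2219's doomsday.
In December the doomsday date is Dec 12.
Dec 17 is 5 days after Dec 12; 5 mod 7 = 5, so Sunday + 5 = Friday.

Friday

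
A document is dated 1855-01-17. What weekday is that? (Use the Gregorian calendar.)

Doomsday rule: the anchor day for the 1800s is Friday. For year 55: 55÷12 = 4 r 7, and 7÷4 = 1, so 4+7+1 = 12.
Friday + 12 ≡ Wednesday — that's 1855's doomsday.
In January the doomsday date is Jan 3 (1855 is not a leap year).
Jan 17 is 14 days after Jan 3; 14 mod 7 = 0, so Wednesday + 0 = Wednesday.

Wednesday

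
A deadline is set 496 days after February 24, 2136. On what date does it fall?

+366 (one year; includes Feb 29, 2136) → Feb 24, 2137 (130 left).
Feb has 28 days: +5 → Mar 1, 2137 (125 left).
Mar has 31 days: +31 → Apr 1, 2137 (94 left).
Apr has 30 days: +30 → May 1, 2137 (64 left).
May has 31 days: +31 → Jun 1, 2137 (33 left).
Jun has 30 days: +30 → Jul 1, 2137 (3 left).
+3 → Jul 4, 2137.

July 4, 2137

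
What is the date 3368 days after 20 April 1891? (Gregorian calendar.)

July 10, 1900

+366 (one year; includes Feb 29, 1892) → Apr 20, 1892 (3002 left).
+365 (one year) → Apr 20, 1893 (2637 left).
+365 (one year) → Apr 20, 1894 (2272 left).
+365 (one year) → Apr 20, 1895 (1907 left).
+366 (one year; includes Feb 29, 1896) → Apr 20, 1896 (1541 left).
+365 (one year) → Apr 20, 1897 (1176 left).
+365 (one year) → Apr 20, 1898 (811 left).
+365 (one year) → Apr 20, 1899 (446 left).
+365 (one year) → Apr 20, 1900 (81 left).
Apr has 30 days: +11 → May 1, 1900 (70 left).
May has 31 days: +31 → Jun 1, 1900 (39 left).
Jun has 30 days: +30 → Jul 1, 1900 (9 left).
+9 → Jul 10, 1900.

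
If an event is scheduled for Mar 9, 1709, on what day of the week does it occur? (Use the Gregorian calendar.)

Saturday

Doomsday rule: the anchor day for the 1700s is Sunday. For year 09: 9÷12 = 0 r 9, and 9÷4 = 2, so 0+9+2 = 11.
Sunday + 11 ≡ Thursday — that's 1709's doomsday.
In March the doomsday date is Mar 14.
Mar 9 is 5 days before Mar 14; 5 mod 7 = 5, so Thursday − 5 = Saturday.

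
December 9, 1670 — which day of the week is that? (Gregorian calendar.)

Doomsday rule: the anchor day for the 1600s is Tuesday. For year 70: 70÷12 = 5 r 10, and 10÷4 = 2, so 5+10+2 = 17.
Tuesday + 17 ≡ Friday — that's 1670's doomsday.
In December the doomsday date is Dec 12.
Dec 9 is 3 days before Dec 12; 3 mod 7 = 3, so Friday − 3 = Tuesday.

Tuesday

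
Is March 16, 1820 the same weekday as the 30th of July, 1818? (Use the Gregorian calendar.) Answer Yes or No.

From Jul 30, 1818 to Mar 16, 1820 is 595 days.
595 mod 7 = 0, so they are the same weekday.
(Jul 30, 1818 is a Thursday; Mar 16, 1820 is a Thursday.)

Yes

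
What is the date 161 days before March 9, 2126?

September 29, 2125

−9 → Feb 28, 2126 (end of Feb, 28 days; 152 left).
−28 → Jan 31, 2126 (end of Jan, 31 days; 124 left).
−31 → Dec 31, 2125 (end of Dec, 31 days; 93 left).
−31 → Nov 30, 2125 (end of Nov, 30 days; 62 left).
−30 → Oct 31, 2125 (end of Oct, 31 days; 32 left).
−31 → Sep 30, 2125 (end of Sep, 30 days; 1 left).
−1 → Sep 29, 2125.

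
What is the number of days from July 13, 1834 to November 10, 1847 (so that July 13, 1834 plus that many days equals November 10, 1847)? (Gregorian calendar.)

Jul 13, 1834 → Jul 13, 1835: 365 days.
Jul 13, 1835 → Jul 13, 1836: 366 days (Feb 29, 1836 is in that span).
Jul 13, 1836 → Jul 13, 1837: 365 days.
Jul 13, 1837 → Jul 13, 1838: 365 days.
Jul 13, 1838 → Jul 13, 1839: 365 days.
Jul 13, 1839 → Jul 13, 1840: 366 days (Feb 29, 1840 is in that span).
Jul 13, 1840 → Jul 13, 1841: 365 days.
Jul 13, 1841 → Jul 13, 1842: 365 days.
Jul 13, 1842 → Jul 13, 1843: 365 days.
Jul 13, 1843 → Jul 13, 1844: 366 days (Feb 29, 1844 is in that span).
Jul 13, 1844 → Jul 13, 1845: 365 days.
Jul 13, 1845 → Jul 13, 1846: 365 days.
Jul 13, 1846 → Jul 13, 1847: 365 days.
Jul 13, 1847 → Aug 13, 1847: 31 days (July has 31).
Aug 13, 1847 → Sep 13, 1847: 31 days (August has 31).
Sep 13, 1847 → Oct 13, 1847: 30 days (September has 30).
Oct 13, 1847 → Nov 10, 1847: 28 days.
Total: 4868 days.

4868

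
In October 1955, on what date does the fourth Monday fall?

October 24, 1955

October 1, 1955 is a Saturday.
The first Monday is therefore October 3 (2 days later).
The fourth Monday is 3 + 3×7 = October 24.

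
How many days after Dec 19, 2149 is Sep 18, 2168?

6848

Dec 19, 2149 → Dec 19, 2150: 365 days.
Dec 19, 2150 → Dec 19, 2151: 365 days.
Dec 19, 2151 → Dec 19, 2152: 366 days (Feb 29, 2152 is in that span).
Dec 19, 2152 → Dec 19, 2153: 365 days.
Dec 19, 2153 → Dec 19, 2154: 365 days.
Dec 19, 2154 → Dec 19, 2155: 365 days.
Dec 19, 2155 → Dec 19, 2156: 366 days (Feb 29, 2156 is in that span).
Dec 19, 2156 → Dec 19, 2157: 365 days.
Dec 19, 2157 → Dec 19, 2158: 365 days.
Dec 19, 2158 → Dec 19, 2159: 365 days.
Dec 19, 2159 → Dec 19, 2160: 366 days (Feb 29, 2160 is in that span).
Dec 19, 2160 → Dec 19, 2161: 365 days.
Dec 19, 2161 → Dec 19, 2162: 365 days.
Dec 19, 2162 → Dec 19, 2163: 365 days.
Dec 19, 2163 → Dec 19, 2164: 366 days (Feb 29, 2164 is in that span).
Dec 19, 2164 → Dec 19, 2165: 365 days.
Dec 19, 2165 → Dec 19, 2166: 365 days.
Dec 19, 2166 → Dec 19, 2167: 365 days.
Dec 19, 2167 → Jan 19, 2168: 31 days (December has 31).
Jan 19, 2168 → Feb 19, 2168: 31 days (January has 31).
Feb 19, 2168 → Mar 19, 2168: 29 days (February has 29).
Mar 19, 2168 → Apr 19, 2168: 31 days (March has 31).
Apr 19, 2168 → May 19, 2168: 30 days (April has 30).
May 19, 2168 → Jun 19, 2168: 31 days (May has 31).
Jun 19, 2168 → Jul 19, 2168: 30 days (June has 30).
Jul 19, 2168 → Aug 19, 2168: 31 days (July has 31).
Aug 19, 2168 → Sep 18, 2168: 30 days.
Total: 6848 days.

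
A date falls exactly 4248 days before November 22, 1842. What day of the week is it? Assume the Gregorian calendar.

Nov 22, 1842 is a Tuesday.
4248 mod 7 = 6, so 4248 days before a Tuesday is Tuesday − 6 = Wednesday.

Wednesday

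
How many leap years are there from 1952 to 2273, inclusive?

79

Multiples of 4 in [1952,2273]: 81.
Of those, multiples of 100: 3 (not leap unless ÷400).
Multiples of 400: 1.
Leap years = 81 − 3 + 1 = 79.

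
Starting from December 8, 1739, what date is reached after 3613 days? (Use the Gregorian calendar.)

October 29, 1749

+366 (one year; includes Feb 29, 1740) → Dec 8, 1740 (3247 left).
+365 (one year) → Dec 8, 1741 (2882 left).
+365 (one year) → Dec 8, 1742 (2517 left).
+365 (one year) → Dec 8, 1743 (2152 left).
+366 (one year; includes Feb 29, 1744) → Dec 8, 1744 (1786 left).
+365 (one year) → Dec 8, 1745 (1421 left).
+365 (one year) → Dec 8, 1746 (1056 left).
+365 (one year) → Dec 8, 1747 (691 left).
+366 (one year; includes Feb 29, 1748) → Dec 8, 1748 (325 left).
Dec has 31 days: +24 → Jan 1, 1749 (301 left).
Jan has 31 days: +31 → Feb 1, 1749 (270 left).
Feb has 28 days: +28 → Mar 1, 1749 (242 left).
Mar has 31 days: +31 → Apr 1, 1749 (211 left).
Apr has 30 days: +30 → May 1, 1749 (181 left).
May has 31 days: +31 → Jun 1, 1749 (150 left).
Jun has 30 days: +30 → Jul 1, 1749 (120 left).
Jul has 31 days: +31 → Aug 1, 1749 (89 left).
Aug has 31 days: +31 → Sep 1, 1749 (58 left).
Sep has 30 days: +30 → Oct 1, 1749 (28 left).
+28 → Oct 29, 1749.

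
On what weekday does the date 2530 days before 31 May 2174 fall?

First find the weekday of May 31, 2174. Doomsday rule: the anchor day for the 2100s is Sunday. For year 74: 74÷12 = 6 r 2, and 2÷4 = 0, so 6+2+0 = 8.
Sunday + 8 ≡ Monday — that's 2174's doomsday.
In May the doomsday date is May 9.
May 31 is 22 days after May 9; 22 mod 7 = 1, so Monday + 1 = Tuesday.
2530 mod 7 = 3, so 2530 days before a Tuesday is Tuesday − 3 = Saturday.

Saturday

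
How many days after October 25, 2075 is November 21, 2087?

Oct 25, 2075 → Oct 25, 2076: 366 days (Feb 29, 2076 is in that span).
Oct 25, 2076 → Oct 25, 2077: 365 days.
Oct 25, 2077 → Oct 25, 2078: 365 days.
Oct 25, 2078 → Oct 25, 2079: 365 days.
Oct 25, 2079 → Oct 25, 2080: 366 days (Feb 29, 2080 is in that span).
Oct 25, 2080 → Oct 25, 2081: 365 days.
Oct 25, 2081 → Oct 25, 2082: 365 days.
Oct 25, 2082 → Oct 25, 2083: 365 days.
Oct 25, 2083 → Oct 25, 2084: 366 days (Feb 29, 2084 is in that span).
Oct 25, 2084 → Oct 25, 2085: 365 days.
Oct 25, 2085 → Oct 25, 2086: 365 days.
Oct 25, 2086 → Nov 25, 2086: 31 days (October has 31).
Nov 25, 2086 → Dec 25, 2086: 30 days (November has 30).
Dec 25, 2086 → Jan 25, 2087: 31 days (December has 31).
Jan 25, 2087 → Feb 25, 2087: 31 days (January has 31).
Feb 25, 2087 → Mar 25, 2087: 28 days (February has 28).
Mar 25, 2087 → Apr 25, 2087: 31 days (March has 31).
Apr 25, 2087 → May 25, 2087: 30 days (April has 30).
May 25, 2087 → Jun 25, 2087: 31 days (May has 31).
Jun 25, 2087 → Jul 25, 2087: 30 days (June has 30).
Jul 25, 2087 → Aug 25, 2087: 31 days (July has 31).
Aug 25, 2087 → Sep 25, 2087: 31 days (August has 31).
Sep 25, 2087 → Oct 25, 2087: 30 days (September has 30).
Oct 25, 2087 → Nov 21, 2087: 27 days.
Total: 4410 days.

4410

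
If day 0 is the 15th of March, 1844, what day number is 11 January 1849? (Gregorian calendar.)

1763

Mar 15, 1844 → Mar 15, 1845: 365 days.
Mar 15, 1845 → Mar 15, 1846: 365 days.
Mar 15, 1846 → Mar 15, 1847: 365 days.
Mar 15, 1847 → Mar 15, 1848: 366 days (Feb 29, 1848 is in that span).
Mar 15, 1848 → Apr 15, 1848: 31 days (March has 31).
Apr 15, 1848 → May 15, 1848: 30 days (April has 30).
May 15, 1848 → Jun 15, 1848: 31 days (May has 31).
Jun 15, 1848 → Jul 15, 1848: 30 days (June has 30).
Jul 15, 1848 → Aug 15, 1848: 31 days (July has 31).
Aug 15, 1848 → Sep 15, 1848: 31 days (August has 31).
Sep 15, 1848 → Oct 15, 1848: 30 days (September has 30).
Oct 15, 1848 → Nov 15, 1848: 31 days (October has 31).
Nov 15, 1848 → Dec 15, 1848: 30 days (November has 30).
Dec 15, 1848 → Jan 11, 1849: 27 days.
Total: 1763 days.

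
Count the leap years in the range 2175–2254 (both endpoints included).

19

Multiples of 4 in [2175,2254]: 20.
Of those, multiples of 100: 1 (not leap unless ÷400).
Multiples of 400: 0.
Leap years = 20 − 1 + 0 = 19.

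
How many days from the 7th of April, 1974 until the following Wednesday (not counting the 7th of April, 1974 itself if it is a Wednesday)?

3

Apr 7, 1974 is a Sunday.
From Sunday to the next Wednesday is 3 days.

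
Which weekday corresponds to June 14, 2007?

Thursday

Doomsday rule: the anchor day for the 2000s is Tuesday. For year 07: 7÷12 = 0 r 7, and 7÷4 = 1, so 0+7+1 = 8.
Tuesday + 8 ≡ Wednesday — that's 2007's doomsday.
In June the doomsday date is Jun 6.
Jun 14 is 8 days after Jun 6; 8 mod 7 = 1, so Wednesday + 1 = Thursday.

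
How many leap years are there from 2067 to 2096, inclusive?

8

Multiples of 4 in [2067,2096]: 8.
Of those, multiples of 100: 0 (not leap unless ÷400).
Multiples of 400: 0.
Leap years = 8 − 0 + 0 = 8.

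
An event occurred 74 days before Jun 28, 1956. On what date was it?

−28 → May 31, 1956 (end of May, 31 days; 46 left).
−31 → Apr 30, 1956 (end of Apr, 30 days; 15 left).
−15 → Apr 15, 1956.

April 15, 1956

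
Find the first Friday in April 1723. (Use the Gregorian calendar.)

April 1, 1723 is a Thursday.
The first Friday is therefore April 2 (1 days later).

April 2, 1723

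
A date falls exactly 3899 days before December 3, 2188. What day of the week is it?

Dec 3, 2188 is a Wednesday.
3899 mod 7 = 0, so 3899 days before a Wednesday is Wednesday − 0 = Wednesday.

Wednesday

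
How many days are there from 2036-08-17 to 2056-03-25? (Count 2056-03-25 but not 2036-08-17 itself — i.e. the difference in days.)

Aug 17, 2036 → Aug 17, 2037: 365 days.
Aug 17, 2037 → Aug 17, 2038: 365 days.
Aug 17, 2038 → Aug 17, 2039: 365 days.
Aug 17, 2039 → Aug 17, 2040: 366 days (Feb 29, 2040 is in that span).
Aug 17, 2040 → Aug 17, 2041: 365 days.
Aug 17, 2041 → Aug 17, 2042: 365 days.
Aug 17, 2042 → Aug 17, 2043: 365 days.
Aug 17, 2043 → Aug 17, 2044: 366 days (Feb 29, 2044 is in that span).
Aug 17, 2044 → Aug 17, 2045: 365 days.
Aug 17, 2045 → Aug 17, 2046: 365 days.
Aug 17, 2046 → Aug 17, 2047: 365 days.
Aug 17, 2047 → Aug 17, 2048: 366 days (Feb 29, 2048 is in that span).
Aug 17, 2048 → Aug 17, 2049: 365 days.
Aug 17, 2049 → Aug 17, 2050: 365 days.
Aug 17, 2050 → Aug 17, 2051: 365 days.
Aug 17, 2051 → Aug 17, 2052: 366 days (Feb 29, 2052 is in that span).
Aug 17, 2052 → Aug 17, 2053: 365 days.
Aug 17, 2053 → Aug 17, 2054: 365 days.
Aug 17, 2054 → Aug 17, 2055: 365 days.
Aug 17, 2055 → Sep 17, 2055: 31 days (August has 31).
Sep 17, 2055 → Oct 17, 2055: 30 days (September has 30).
Oct 17, 2055 → Nov 17, 2055: 31 days (October has 31).
Nov 17, 2055 → Dec 17, 2055: 30 days (November has 30).
Dec 17, 2055 → Jan 17, 2056: 31 days (December has 31).
Jan 17, 2056 → Feb 17, 2056: 31 days (January has 31).
Feb 17, 2056 → Mar 17, 2056: 29 days (February has 29).
Mar 17, 2056 → Mar 25, 2056: 8 days.
Total: 7160 days.

7160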